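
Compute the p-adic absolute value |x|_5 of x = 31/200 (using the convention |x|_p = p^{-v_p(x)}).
|31/200|_5 = 25

Step 1 — compute v_5(x) by factoring powers of 5 out of the numerator and denominator: v_5(31/200) = -2. Step 2 — apply |x|_p = p^{-v_p(x)} = 5^{2} = 25.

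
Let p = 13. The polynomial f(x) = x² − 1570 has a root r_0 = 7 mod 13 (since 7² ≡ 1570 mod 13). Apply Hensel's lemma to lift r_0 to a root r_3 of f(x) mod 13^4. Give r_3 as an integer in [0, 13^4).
r_3 = 10316 (mod 28561)

Hensel's recurrence: r_{i+1} = r_i − f(r_i)·(f′(r_i))^{-1} mod 13^{i+2}, with f′(x) = 2x. Iterate:
  r_0 = 7 (mod 13)
  r_1 = 7 (mod 169)
  r_2 = 1528 (mod 2197)
  r_3 = 10316 (mod 28561)
Final: r_3 = 10316, and one checks f(r_3) ≡ 0 mod 13^4.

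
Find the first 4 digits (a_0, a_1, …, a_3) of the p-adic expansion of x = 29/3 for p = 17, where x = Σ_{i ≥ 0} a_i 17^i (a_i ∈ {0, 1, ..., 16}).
(a_0, …, a_3) = (4, 6, 11, 5)

v_17(29/3) = 0 (numerator and denominator both coprime to 17), so x ∈ ℤ_17^×. Compute digits iteratively via a_i = x_i mod 17, x_{i+1} = (x_i − a_i)/17, with x_0 = x:
  x_0 = 29/3;  a_0 = 4;  x_1 = (x_0 − 4)/17 = 1/3
  x_1 = 1/3;  a_1 = 6;  x_2 = (x_1 − 6)/17 = -1/3
  x_2 = -1/3;  a_2 = 11;  x_3 = (x_2 − 11)/17 = -2/3
  x_3 = -2/3;  a_3 = 5;  x_4 = (x_3 − 5)/17 = -1/3
Digits: (4, 6, 11, 5).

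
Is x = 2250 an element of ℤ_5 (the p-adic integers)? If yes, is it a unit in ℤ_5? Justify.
x ∈ ℤ_5 but not a unit; v_5(x) = 3 > 0

ℤ_5 = {x ∈ ℚ_5 : v_5(x) ≥ 0} and ℤ_5^× = {x ∈ ℤ_5 : v_5(x) = 0}. Here v_5(2250) = v_5(num) − v_5(den) = 3; compare against these criteria.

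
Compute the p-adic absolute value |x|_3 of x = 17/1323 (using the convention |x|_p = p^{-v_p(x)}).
|17/1323|_3 = 27

Step 1 — compute v_3(x) by factoring powers of 3 out of the numerator and denominator: v_3(17/1323) = -3. Step 2 — apply |x|_p = p^{-v_p(x)} = 3^{3} = 27.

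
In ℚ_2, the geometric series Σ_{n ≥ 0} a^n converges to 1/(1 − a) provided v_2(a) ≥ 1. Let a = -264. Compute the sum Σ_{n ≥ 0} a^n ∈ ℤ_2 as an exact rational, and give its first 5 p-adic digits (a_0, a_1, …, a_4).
Σ a^n = 1/(1 − a) = 1/265;  first 5 digits = (1, 0, 0, 1, 1)

v_2(a) = 3 ≥ 1, so the series converges in ℤ_2 to 1/(1 − a) = 1/(1 − (-264)) = 1/265. Expand this rational in ℤ_2: compute digits iteratively via d_i = x_i mod 2, x_{i+1} = (x_i − d_i)/2. The first 5 digits are (1, 0, 0, 1, 1).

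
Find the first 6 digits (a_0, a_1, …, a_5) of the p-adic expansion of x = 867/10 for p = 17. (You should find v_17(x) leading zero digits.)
(a_0, …, a_5) = (0, 0, 2, 5, 15, 11)

v_17(867/10) = 2, so a_0 = ... = a_1 = 0. Factor out: x = 17^2 · u with u = 3/10 a unit in ℤ_17. Expand u iteratively via a_{v+i} = u_i mod 17, u_{i+1} = (u_i − a_{v+i})/17:
  u_0 = 3/10;  a_2 = 2;  u_1 = (u_0 − 2)/17 = -1/10
  u_1 = -1/10;  a_3 = 5;  u_2 = (u_1 − 5)/17 = -3/10
  u_2 = -3/10;  a_4 = 15;  u_3 = (u_2 − 15)/17 = -9/10
  u_3 = -9/10;  a_5 = 11;  u_4 = (u_3 − 11)/17 = -7/10
Digits: (0, 0, 2, 5, 15, 11).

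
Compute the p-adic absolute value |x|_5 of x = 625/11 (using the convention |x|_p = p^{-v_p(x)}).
|625/11|_5 = 1/625

Step 1 — compute v_5(x) by factoring powers of 5 out of the numerator and denominator: v_5(625/11) = 4. Step 2 — apply |x|_p = p^{-v_p(x)} = 5^{-4} = 1/625.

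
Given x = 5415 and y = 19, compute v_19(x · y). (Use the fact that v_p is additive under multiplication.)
v_19(102885) = 3

v_p(x) = 2 (factor: 5415 = 19^2 · 15); v_p(y) = 1 (factor: 19 = 19^1 · 1). Additivity: v_p(xy) = v_p(x) + v_p(y) = 2 + 1 = 3. (Direct check: xy = 102885 = 19^3 · (15).)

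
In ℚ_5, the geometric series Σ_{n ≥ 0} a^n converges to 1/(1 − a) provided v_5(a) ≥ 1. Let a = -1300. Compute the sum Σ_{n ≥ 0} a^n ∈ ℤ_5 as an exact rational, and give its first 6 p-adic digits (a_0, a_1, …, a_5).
Σ a^n = 1/(1 − a) = 1/1301;  first 6 digits = (1, 0, 3, 4, 1, 0)

v_5(a) = 2 ≥ 1, so the series converges in ℤ_5 to 1/(1 − a) = 1/(1 − (-1300)) = 1/1301. Expand this rational in ℤ_5: compute digits iteratively via d_i = x_i mod 5, x_{i+1} = (x_i − d_i)/5. The first 6 digits are (1, 0, 3, 4, 1, 0).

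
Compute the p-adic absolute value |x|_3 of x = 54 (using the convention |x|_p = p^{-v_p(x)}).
|54|_3 = 1/27

Step 1 — compute v_3(x) by factoring powers of 3 out of the numerator and denominator: v_3(54) = 3. Step 2 — apply |x|_p = p^{-v_p(x)} = 3^{-3} = 1/27.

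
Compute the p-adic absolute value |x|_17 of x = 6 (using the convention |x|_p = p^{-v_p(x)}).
|6|_17 = 1

Step 1 — compute v_17(x) by factoring powers of 17 out of the numerator and denominator: v_17(6) = 0. Step 2 — apply |x|_p = p^{-v_p(x)} = 17^{0} = 1.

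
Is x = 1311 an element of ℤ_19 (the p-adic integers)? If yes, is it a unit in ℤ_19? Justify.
x ∈ ℤ_19 but not a unit; v_19(x) = 1 > 0

ℤ_19 = {x ∈ ℚ_19 : v_19(x) ≥ 0} and ℤ_19^× = {x ∈ ℤ_19 : v_19(x) = 0}. Here v_19(1311) = v_19(num) − v_19(den) = 1; compare against these criteria.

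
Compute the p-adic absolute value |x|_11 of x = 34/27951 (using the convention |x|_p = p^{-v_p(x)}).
|34/27951|_11 = 1331

Step 1 — compute v_11(x) by factoring powers of 11 out of the numerator and denominator: v_11(34/27951) = -3. Step 2 — apply |x|_p = p^{-v_p(x)} = 11^{3} = 1331.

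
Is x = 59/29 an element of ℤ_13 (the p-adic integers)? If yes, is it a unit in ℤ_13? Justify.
x ∈ ℤ_13^× (unit); v_13(x) = 0

ℤ_13 = {x ∈ ℚ_13 : v_13(x) ≥ 0} and ℤ_13^× = {x ∈ ℤ_13 : v_13(x) = 0}. Here v_13(59/29) = v_13(num) − v_13(den) = 0; compare against these criteria.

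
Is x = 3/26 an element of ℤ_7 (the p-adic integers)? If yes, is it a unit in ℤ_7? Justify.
x ∈ ℤ_7^× (unit); v_7(x) = 0

ℤ_7 = {x ∈ ℚ_7 : v_7(x) ≥ 0} and ℤ_7^× = {x ∈ ℤ_7 : v_7(x) = 0}. Here v_7(3/26) = v_7(num) − v_7(den) = 0; compare against these criteria.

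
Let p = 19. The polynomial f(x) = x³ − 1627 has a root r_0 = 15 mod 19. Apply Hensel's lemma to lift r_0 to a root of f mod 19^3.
r_2 = 3739 (mod 6859)

Hensel: r_{i+1} = r_i − f(r_i)/f′(r_i) mod 19^{i+2}, where f′(x) = 3x². Iterate:
  r_0 = 15 (mod 19)
  r_1 = 129 (mod 361)
  r_2 = 3739 (mod 6859)
Final: r = 3739 with f(r) ≡ 0 mod 19^3.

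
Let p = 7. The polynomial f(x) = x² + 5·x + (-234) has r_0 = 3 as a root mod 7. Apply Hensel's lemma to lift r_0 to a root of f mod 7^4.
r_3 = 2383 (mod 2401)

Hensel: r_{i+1} = r_i − f(r_i)·(f′(r_i))^{-1} mod 7^{i+2}, f′(x) = 2x + 5. Iterate:
  r_0 = 3 (mod 7)
  r_1 = 31 (mod 49)
  r_2 = 325 (mod 343)
  r_3 = 2383 (mod 2401)
Final: r = 2383 satisfies f(r) ≡ 0 mod 7^4.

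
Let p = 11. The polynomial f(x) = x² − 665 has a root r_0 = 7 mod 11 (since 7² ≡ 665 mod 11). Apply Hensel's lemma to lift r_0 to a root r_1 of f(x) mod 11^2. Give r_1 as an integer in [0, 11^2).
r_1 = 51 (mod 121)

Hensel's recurrence: r_{i+1} = r_i − f(r_i)·(f′(r_i))^{-1} mod 11^{i+2}, with f′(x) = 2x. Iterate:
  r_0 = 7 (mod 11)
  r_1 = 51 (mod 121)
Final: r_1 = 51, and one checks f(r_1) ≡ 0 mod 11^2.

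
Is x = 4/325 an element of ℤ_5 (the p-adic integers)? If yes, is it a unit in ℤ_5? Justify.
x ∉ ℤ_5 (v_5(x) = -2 < 0)

ℤ_5 = {x ∈ ℚ_5 : v_5(x) ≥ 0} and ℤ_5^× = {x ∈ ℤ_5 : v_5(x) = 0}. Here v_5(4/325) = v_5(num) − v_5(den) = -2; compare against these criteria.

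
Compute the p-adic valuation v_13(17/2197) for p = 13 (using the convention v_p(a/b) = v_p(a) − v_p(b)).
v_13(17/2197) = -3

Factor powers of 13 from the numerator and denominator of the reduced fraction: 17 = 13^0 · 17 and 2197 = 13^3 · 1. Apply v_p(a/b) = v_p(a) − v_p(b): v_13(17/2197) = 0 − 3 = -3.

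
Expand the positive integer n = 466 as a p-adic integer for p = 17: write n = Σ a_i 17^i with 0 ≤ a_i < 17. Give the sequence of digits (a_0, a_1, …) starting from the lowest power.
(a_0, a_1, …) = (7, 10, 1)

Repeated division by 17 gives the digits low-to-high: 466 = 7 + 10·17^1 + 1·17^2. Digit sequence: (7, 10, 1).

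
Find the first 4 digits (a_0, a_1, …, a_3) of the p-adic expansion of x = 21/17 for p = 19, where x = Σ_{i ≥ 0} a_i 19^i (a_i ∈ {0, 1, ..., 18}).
(a_0, …, a_3) = (18, 17, 8, 4)

v_19(21/17) = 0 (numerator and denominator both coprime to 19), so x ∈ ℤ_19^×. Compute digits iteratively via a_i = x_i mod 19, x_{i+1} = (x_i − a_i)/19, with x_0 = x:
  x_0 = 21/17;  a_0 = 18;  x_1 = (x_0 − 18)/19 = -15/17
  x_1 = -15/17;  a_1 = 17;  x_2 = (x_1 − 17)/19 = -16/17
  x_2 = -16/17;  a_2 = 8;  x_3 = (x_2 − 8)/19 = -8/17
  x_3 = -8/17;  a_3 = 4;  x_4 = (x_3 − 4)/19 = -4/17
Digits: (18, 17, 8, 4).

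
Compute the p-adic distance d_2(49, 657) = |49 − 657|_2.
d_2(49, 657) = 1/32

Step 1 — x − y = 49 − 657 = -608. Step 2 — v_2(-608) = 5 (factor: -608 = −(2^5 · 19); the sign does not affect v_p). Step 3 — |x − y|_2 = 2^{-5} = 1/32.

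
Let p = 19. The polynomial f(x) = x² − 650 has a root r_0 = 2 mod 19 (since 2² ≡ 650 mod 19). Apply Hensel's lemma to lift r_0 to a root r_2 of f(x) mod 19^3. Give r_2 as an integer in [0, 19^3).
r_2 = 1788 (mod 6859)

Hensel's recurrence: r_{i+1} = r_i − f(r_i)·(f′(r_i))^{-1} mod 19^{i+2}, with f′(x) = 2x. Iterate:
  r_0 = 2 (mod 19)
  r_1 = 344 (mod 361)
  r_2 = 1788 (mod 6859)
Final: r_2 = 1788, and one checks f(r_2) ≡ 0 mod 19^3.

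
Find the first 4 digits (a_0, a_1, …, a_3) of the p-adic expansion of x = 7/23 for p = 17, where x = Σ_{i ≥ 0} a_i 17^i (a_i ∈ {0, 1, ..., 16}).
(a_0, …, a_3) = (4, 2, 8, 1)

v_17(7/23) = 0 (numerator and denominator both coprime to 17), so x ∈ ℤ_17^×. Compute digits iteratively via a_i = x_i mod 17, x_{i+1} = (x_i − a_i)/17, with x_0 = x:
  x_0 = 7/23;  a_0 = 4;  x_1 = (x_0 − 4)/17 = -5/23
  x_1 = -5/23;  a_1 = 2;  x_2 = (x_1 − 2)/17 = -3/23
  x_2 = -3/23;  a_2 = 8;  x_3 = (x_2 − 8)/17 = -11/23
  x_3 = -11/23;  a_3 = 1;  x_4 = (x_3 − 1)/17 = -2/23
Digits: (4, 2, 8, 1).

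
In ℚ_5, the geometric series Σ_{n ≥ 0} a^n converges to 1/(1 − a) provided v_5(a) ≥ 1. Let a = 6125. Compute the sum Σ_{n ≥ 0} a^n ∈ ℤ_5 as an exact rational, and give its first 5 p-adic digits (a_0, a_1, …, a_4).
Σ a^n = 1/(1 − a) = -1/6124;  first 5 digits = (1, 0, 0, 4, 4)

v_5(a) = 3 ≥ 1, so the series converges in ℤ_5 to 1/(1 − a) = 1/(1 − 6125) = -1/6124. Expand this rational in ℤ_5: compute digits iteratively via d_i = x_i mod 5, x_{i+1} = (x_i − d_i)/5. The first 5 digits are (1, 0, 0, 4, 4).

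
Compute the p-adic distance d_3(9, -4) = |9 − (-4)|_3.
d_3(9, -4) = 1

Step 1 — x − y = 9 − (-4) = 13. Step 2 — v_3(13) = 0 (factor: 13 = (3^0 · 13); the sign does not affect v_p). Step 3 — |x − y|_3 = 3^{0} = 1.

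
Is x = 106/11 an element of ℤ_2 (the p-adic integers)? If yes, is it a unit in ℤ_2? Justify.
x ∈ ℤ_2 but not a unit; v_2(x) = 1 > 0

ℤ_2 = {x ∈ ℚ_2 : v_2(x) ≥ 0} and ℤ_2^× = {x ∈ ℤ_2 : v_2(x) = 0}. Here v_2(106/11) = v_2(num) − v_2(den) = 1; compare against these criteria.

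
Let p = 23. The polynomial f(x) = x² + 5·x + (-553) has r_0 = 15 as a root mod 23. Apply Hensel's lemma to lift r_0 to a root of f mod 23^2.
r_1 = 521 (mod 529)

Hensel: r_{i+1} = r_i − f(r_i)·(f′(r_i))^{-1} mod 23^{i+2}, f′(x) = 2x + 5. Iterate:
  r_0 = 15 (mod 23)
  r_1 = 521 (mod 529)
Final: r = 521 satisfies f(r) ≡ 0 mod 23^2.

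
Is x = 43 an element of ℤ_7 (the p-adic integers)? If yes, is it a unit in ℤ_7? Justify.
x ∈ ℤ_7^× (unit); v_7(x) = 0

ℤ_7 = {x ∈ ℚ_7 : v_7(x) ≥ 0} and ℤ_7^× = {x ∈ ℤ_7 : v_7(x) = 0}. Here v_7(43) = v_7(num) − v_7(den) = 0; compare against these criteria.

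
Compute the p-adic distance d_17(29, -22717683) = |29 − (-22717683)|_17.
d_17(29, -22717683) = 1/1419857

Step 1 — x − y = 29 − (-22717683) = 22717712. Step 2 — v_17(22717712) = 5 (factor: 22717712 = (17^5 · 16); the sign does not affect v_p). Step 3 — |x − y|_17 = 17^{-5} = 1/1419857.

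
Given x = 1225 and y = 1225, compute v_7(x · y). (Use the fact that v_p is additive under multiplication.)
v_7(1500625) = 4

v_p(x) = 2 (factor: 1225 = 7^2 · 25); v_p(y) = 2 (factor: 1225 = 7^2 · 25). Additivity: v_p(xy) = v_p(x) + v_p(y) = 2 + 2 = 4. (Direct check: xy = 1500625 = 7^4 · (625).)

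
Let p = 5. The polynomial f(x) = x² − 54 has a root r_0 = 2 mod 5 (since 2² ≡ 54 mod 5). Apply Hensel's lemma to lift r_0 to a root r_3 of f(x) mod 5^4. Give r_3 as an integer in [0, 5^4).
r_3 = 327 (mod 625)

Hensel's recurrence: r_{i+1} = r_i − f(r_i)·(f′(r_i))^{-1} mod 5^{i+2}, with f′(x) = 2x. Iterate:
  r_0 = 2 (mod 5)
  r_1 = 2 (mod 25)
  r_2 = 77 (mod 125)
  r_3 = 327 (mod 625)
Final: r_3 = 327, and one checks f(r_3) ≡ 0 mod 5^4.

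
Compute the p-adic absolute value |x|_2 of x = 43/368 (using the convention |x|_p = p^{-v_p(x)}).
|43/368|_2 = 16

Step 1 — compute v_2(x) by factoring powers of 2 out of the numerator and denominator: v_2(43/368) = -4. Step 2 — apply |x|_p = p^{-v_p(x)} = 2^{4} = 16.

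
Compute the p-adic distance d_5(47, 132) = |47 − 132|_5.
d_5(47, 132) = 1/5

Step 1 — x − y = 47 − 132 = -85. Step 2 — v_5(-85) = 1 (factor: -85 = −(5^1 · 17); the sign does not affect v_p). Step 3 — |x − y|_5 = 5^{-1} = 1/5.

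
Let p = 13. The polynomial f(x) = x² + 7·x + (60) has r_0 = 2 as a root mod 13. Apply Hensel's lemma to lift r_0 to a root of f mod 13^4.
r_3 = 18631 (mod 28561)

Hensel: r_{i+1} = r_i − f(r_i)·(f′(r_i))^{-1} mod 13^{i+2}, f′(x) = 2x + 7. Iterate:
  r_0 = 2 (mod 13)
  r_1 = 41 (mod 169)
  r_2 = 1055 (mod 2197)
  r_3 = 18631 (mod 28561)
Final: r = 18631 satisfies f(r) ≡ 0 mod 13^4.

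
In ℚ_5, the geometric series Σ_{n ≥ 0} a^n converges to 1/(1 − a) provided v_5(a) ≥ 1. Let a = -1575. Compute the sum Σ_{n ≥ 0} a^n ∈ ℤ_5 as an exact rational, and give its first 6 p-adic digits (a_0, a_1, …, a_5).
Σ a^n = 1/(1 − a) = 1/1576;  first 6 digits = (1, 0, 2, 2, 1, 3)

v_5(a) = 2 ≥ 1, so the series converges in ℤ_5 to 1/(1 − a) = 1/(1 − (-1575)) = 1/1576. Expand this rational in ℤ_5: compute digits iteratively via d_i = x_i mod 5, x_{i+1} = (x_i − d_i)/5. The first 6 digits are (1, 0, 2, 2, 1, 3).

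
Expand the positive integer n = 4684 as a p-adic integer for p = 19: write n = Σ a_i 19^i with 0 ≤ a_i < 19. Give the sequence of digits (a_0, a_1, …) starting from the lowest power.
(a_0, a_1, …) = (10, 18, 12)

Repeated division by 19 gives the digits low-to-high: 4684 = 10 + 18·19^1 + 12·19^2. Digit sequence: (10, 18, 12).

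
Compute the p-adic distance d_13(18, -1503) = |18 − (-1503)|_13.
d_13(18, -1503) = 1/169

Step 1 — x − y = 18 − (-1503) = 1521. Step 2 — v_13(1521) = 2 (factor: 1521 = (13^2 · 9); the sign does not affect v_p). Step 3 — |x − y|_13 = 13^{-2} = 1/169.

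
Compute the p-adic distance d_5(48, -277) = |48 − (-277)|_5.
d_5(48, -277) = 1/25

Step 1 — x − y = 48 − (-277) = 325. Step 2 — v_5(325) = 2 (factor: 325 = (5^2 · 13); the sign does not affect v_p). Step 3 — |x − y|_5 = 5^{-2} = 1/25.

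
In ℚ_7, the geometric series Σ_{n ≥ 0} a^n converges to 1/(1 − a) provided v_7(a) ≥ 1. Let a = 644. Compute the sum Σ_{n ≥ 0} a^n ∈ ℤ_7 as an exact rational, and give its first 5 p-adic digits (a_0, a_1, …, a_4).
Σ a^n = 1/(1 − a) = -1/643;  first 5 digits = (1, 1, 0, 1, 3)

v_7(a) = 1 ≥ 1, so the series converges in ℤ_7 to 1/(1 − a) = 1/(1 − 644) = -1/643. Expand this rational in ℤ_7: compute digits iteratively via d_i = x_i mod 7, x_{i+1} = (x_i − d_i)/7. The first 5 digits are (1, 1, 0, 1, 3).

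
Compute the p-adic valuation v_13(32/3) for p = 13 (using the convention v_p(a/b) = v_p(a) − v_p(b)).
v_13(32/3) = 0

Factor powers of 13 from the numerator and denominator of the reduced fraction: 32 = 13^0 · 32 and 3 = 13^0 · 3. Apply v_p(a/b) = v_p(a) − v_p(b): v_13(32/3) = 0 − 0 = 0.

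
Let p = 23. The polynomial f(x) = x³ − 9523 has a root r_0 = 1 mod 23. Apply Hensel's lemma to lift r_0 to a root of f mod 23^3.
r_2 = 3175 (mod 12167)

Hensel: r_{i+1} = r_i − f(r_i)/f′(r_i) mod 23^{i+2}, where f′(x) = 3x². Iterate:
  r_0 = 1 (mod 23)
  r_1 = 1 (mod 529)
  r_2 = 3175 (mod 12167)
Final: r = 3175 with f(r) ≡ 0 mod 23^3.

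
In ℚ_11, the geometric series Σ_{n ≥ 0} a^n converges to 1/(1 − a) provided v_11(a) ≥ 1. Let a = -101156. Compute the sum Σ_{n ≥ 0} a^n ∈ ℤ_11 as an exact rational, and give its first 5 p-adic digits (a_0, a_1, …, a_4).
Σ a^n = 1/(1 − a) = 1/101157;  first 5 digits = (1, 0, 0, 1, 4)

v_11(a) = 3 ≥ 1, so the series converges in ℤ_11 to 1/(1 − a) = 1/(1 − (-101156)) = 1/101157. Expand this rational in ℤ_11: compute digits iteratively via d_i = x_i mod 11, x_{i+1} = (x_i − d_i)/11. The first 5 digits are (1, 0, 0, 1, 4).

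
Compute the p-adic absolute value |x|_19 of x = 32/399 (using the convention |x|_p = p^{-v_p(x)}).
|32/399|_19 = 19

Step 1 — compute v_19(x) by factoring powers of 19 out of the numerator and denominator: v_19(32/399) = -1. Step 2 — apply |x|_p = p^{-v_p(x)} = 19^{1} = 19.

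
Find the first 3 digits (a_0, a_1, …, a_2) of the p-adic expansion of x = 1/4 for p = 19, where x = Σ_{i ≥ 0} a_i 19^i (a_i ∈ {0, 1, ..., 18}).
(a_0, …, a_2) = (5, 14, 4)

v_19(1/4) = 0 (numerator and denominator both coprime to 19), so x ∈ ℤ_19^×. Compute digits iteratively via a_i = x_i mod 19, x_{i+1} = (x_i − a_i)/19, with x_0 = x:
  x_0 = 1/4;  a_0 = 5;  x_1 = (x_0 − 5)/19 = -1/4
  x_1 = -1/4;  a_1 = 14;  x_2 = (x_1 − 14)/19 = -3/4
  x_2 = -3/4;  a_2 = 4;  x_3 = (x_2 − 4)/19 = -1/4
Digits: (5, 14, 4).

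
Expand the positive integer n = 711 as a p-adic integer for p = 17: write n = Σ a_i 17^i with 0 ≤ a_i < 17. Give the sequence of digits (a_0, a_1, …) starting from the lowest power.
(a_0, a_1, …) = (14, 7, 2)

Repeated division by 17 gives the digits low-to-high: 711 = 14 + 7·17^1 + 2·17^2. Digit sequence: (14, 7, 2).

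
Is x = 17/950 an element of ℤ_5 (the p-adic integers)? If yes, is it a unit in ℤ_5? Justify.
x ∉ ℤ_5 (v_5(x) = -2 < 0)

ℤ_5 = {x ∈ ℚ_5 : v_5(x) ≥ 0} and ℤ_5^× = {x ∈ ℤ_5 : v_5(x) = 0}. Here v_5(17/950) = v_5(num) − v_5(den) = -2; compare against these criteria.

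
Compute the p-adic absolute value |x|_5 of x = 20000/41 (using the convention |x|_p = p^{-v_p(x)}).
|20000/41|_5 = 1/625

Step 1 — compute v_5(x) by factoring powers of 5 out of the numerator and denominator: v_5(20000/41) = 4. Step 2 — apply |x|_p = p^{-v_p(x)} = 5^{-4} = 1/625.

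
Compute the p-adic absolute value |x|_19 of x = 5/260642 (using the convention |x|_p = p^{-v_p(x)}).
|5/260642|_19 = 130321

Step 1 — compute v_19(x) by factoring powers of 19 out of the numerator and denominator: v_19(5/260642) = -4. Step 2 — apply |x|_p = p^{-v_p(x)} = 19^{4} = 130321.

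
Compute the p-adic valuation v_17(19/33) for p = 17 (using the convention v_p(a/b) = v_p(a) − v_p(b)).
v_17(19/33) = 0

Factor powers of 17 from the numerator and denominator of the reduced fraction: 19 = 17^0 · 19 and 33 = 17^0 · 33. Apply v_p(a/b) = v_p(a) − v_p(b): v_17(19/33) = 0 − 0 = 0.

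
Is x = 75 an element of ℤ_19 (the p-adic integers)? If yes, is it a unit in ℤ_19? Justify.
x ∈ ℤ_19^× (unit); v_19(x) = 0

ℤ_19 = {x ∈ ℚ_19 : v_19(x) ≥ 0} and ℤ_19^× = {x ∈ ℤ_19 : v_19(x) = 0}. Here v_19(75) = v_19(num) − v_19(den) = 0; compare against these criteria.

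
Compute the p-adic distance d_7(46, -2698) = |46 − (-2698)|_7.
d_7(46, -2698) = 1/343

Step 1 — x − y = 46 − (-2698) = 2744. Step 2 — v_7(2744) = 3 (factor: 2744 = (7^3 · 8); the sign does not affect v_p). Step 3 — |x − y|_7 = 7^{-3} = 1/343.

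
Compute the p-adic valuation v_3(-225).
v_3(-225) = 2

v_3(n) is the largest exponent k such that 3^k divides n. Factor out: -225 = -3^2 · 25. (Sign doesn't affect v_p.) So v_3(-225) = 2.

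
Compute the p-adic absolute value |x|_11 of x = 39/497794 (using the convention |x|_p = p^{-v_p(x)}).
|39/497794|_11 = 14641

Step 1 — compute v_11(x) by factoring powers of 11 out of the numerator and denominator: v_11(39/497794) = -4. Step 2 — apply |x|_p = p^{-v_p(x)} = 11^{4} = 14641.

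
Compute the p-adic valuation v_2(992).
v_2(992) = 5

v_2(n) is the largest exponent k such that 2^k divides n. Factor out: 992 = 2^5 · 31. (Sign doesn't affect v_p.) So v_2(992) = 5.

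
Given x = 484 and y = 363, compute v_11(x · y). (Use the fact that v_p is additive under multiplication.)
v_11(175692) = 4

v_p(x) = 2 (factor: 484 = 11^2 · 4); v_p(y) = 2 (factor: 363 = 11^2 · 3). Additivity: v_p(xy) = v_p(x) + v_p(y) = 2 + 2 = 4. (Direct check: xy = 175692 = 11^4 · (12).)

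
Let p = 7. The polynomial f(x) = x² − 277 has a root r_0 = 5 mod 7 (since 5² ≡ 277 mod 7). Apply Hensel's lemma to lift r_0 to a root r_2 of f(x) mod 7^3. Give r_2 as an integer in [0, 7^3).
r_2 = 285 (mod 343)

Hensel's recurrence: r_{i+1} = r_i − f(r_i)·(f′(r_i))^{-1} mod 7^{i+2}, with f′(x) = 2x. Iterate:
  r_0 = 5 (mod 7)
  r_1 = 40 (mod 49)
  r_2 = 285 (mod 343)
Final: r_2 = 285, and one checks f(r_2) ≡ 0 mod 7^3.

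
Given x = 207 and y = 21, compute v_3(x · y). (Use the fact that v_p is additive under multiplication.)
v_3(4347) = 3

v_p(x) = 2 (factor: 207 = 3^2 · 23); v_p(y) = 1 (factor: 21 = 3^1 · 7). Additivity: v_p(xy) = v_p(x) + v_p(y) = 2 + 1 = 3. (Direct check: xy = 4347 = 3^3 · (161).)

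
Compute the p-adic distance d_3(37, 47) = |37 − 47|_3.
d_3(37, 47) = 1

Step 1 — x − y = 37 − 47 = -10. Step 2 — v_3(-10) = 0 (factor: -10 = −(3^0 · 10); the sign does not affect v_p). Step 3 — |x − y|_3 = 3^{0} = 1.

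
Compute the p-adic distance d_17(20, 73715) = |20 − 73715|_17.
d_17(20, 73715) = 1/4913

Step 1 — x − y = 20 − 73715 = -73695. Step 2 — v_17(-73695) = 3 (factor: -73695 = −(17^3 · 15); the sign does not affect v_p). Step 3 — |x − y|_17 = 17^{-3} = 1/4913.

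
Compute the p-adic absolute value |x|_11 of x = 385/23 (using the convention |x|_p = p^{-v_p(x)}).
|385/23|_11 = 1/11

Step 1 — compute v_11(x) by factoring powers of 11 out of the numerator and denominator: v_11(385/23) = 1. Step 2 — apply |x|_p = p^{-v_p(x)} = 11^{-1} = 1/11.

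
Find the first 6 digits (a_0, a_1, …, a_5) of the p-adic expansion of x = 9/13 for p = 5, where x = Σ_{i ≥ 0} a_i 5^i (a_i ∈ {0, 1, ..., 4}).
(a_0, …, a_5) = (3, 3, 2, 1, 2, 3)

v_5(9/13) = 0 (numerator and denominator both coprime to 5), so x ∈ ℤ_5^×. Compute digits iteratively via a_i = x_i mod 5, x_{i+1} = (x_i − a_i)/5, with x_0 = x:
  x_0 = 9/13;  a_0 = 3;  x_1 = (x_0 − 3)/5 = -6/13
  x_1 = -6/13;  a_1 = 3;  x_2 = (x_1 − 3)/5 = -9/13
  x_2 = -9/13;  a_2 = 2;  x_3 = (x_2 − 2)/5 = -7/13
  x_3 = -7/13;  a_3 = 1;  x_4 = (x_3 − 1)/5 = -4/13
  x_4 = -4/13;  a_4 = 2;  x_5 = (x_4 − 2)/5 = -6/13
  x_5 = -6/13;  a_5 = 3;  x_6 = (x_5 − 3)/5 = -9/13
Digits: (3, 3, 2, 1, 2, 3).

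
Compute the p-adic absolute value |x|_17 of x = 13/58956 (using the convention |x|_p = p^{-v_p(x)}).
|13/58956|_17 = 4913

Step 1 — compute v_17(x) by factoring powers of 17 out of the numerator and denominator: v_17(13/58956) = -3. Step 2 — apply |x|_p = p^{-v_p(x)} = 17^{3} = 4913.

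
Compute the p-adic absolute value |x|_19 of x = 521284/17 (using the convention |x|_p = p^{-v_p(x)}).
|521284/17|_19 = 1/130321

Step 1 — compute v_19(x) by factoring powers of 19 out of the numerator and denominator: v_19(521284/17) = 4. Step 2 — apply |x|_p = p^{-v_p(x)} = 19^{-4} = 1/130321.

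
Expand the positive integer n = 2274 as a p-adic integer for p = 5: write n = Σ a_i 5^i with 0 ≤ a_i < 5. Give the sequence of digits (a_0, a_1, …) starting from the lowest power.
(a_0, a_1, …) = (4, 4, 0, 3, 3)

Repeated division by 5 gives the digits low-to-high: 2274 = 4 + 4·5^1 + 3·5^3 + 3·5^4. Digit sequence: (4, 4, 0, 3, 3).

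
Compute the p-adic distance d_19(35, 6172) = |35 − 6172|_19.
d_19(35, 6172) = 1/361

Step 1 — x − y = 35 − 6172 = -6137. Step 2 — v_19(-6137) = 2 (factor: -6137 = −(19^2 · 17); the sign does not affect v_p). Step 3 — |x − y|_19 = 19^{-2} = 1/361.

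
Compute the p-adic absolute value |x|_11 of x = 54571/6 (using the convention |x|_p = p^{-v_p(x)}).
|54571/6|_11 = 1/1331

Step 1 — compute v_11(x) by factoring powers of 11 out of the numerator and denominator: v_11(54571/6) = 3. Step 2 — apply |x|_p = p^{-v_p(x)} = 11^{-3} = 1/1331.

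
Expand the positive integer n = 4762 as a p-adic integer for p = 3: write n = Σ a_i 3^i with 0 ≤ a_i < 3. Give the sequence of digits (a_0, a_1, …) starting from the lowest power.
(a_0, a_1, …) = (1, 0, 1, 2, 1, 1, 0, 2)

Repeated division by 3 gives the digits low-to-high: 4762 = 1 + 1·3^2 + 2·3^3 + 1·3^4 + 1·3^5 + 2·3^7. Digit sequence: (1, 0, 1, 2, 1, 1, 0, 2).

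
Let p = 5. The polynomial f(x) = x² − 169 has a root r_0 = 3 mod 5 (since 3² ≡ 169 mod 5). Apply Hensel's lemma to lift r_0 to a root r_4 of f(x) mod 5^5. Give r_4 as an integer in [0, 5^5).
r_4 = 13 (mod 3125)

Hensel's recurrence: r_{i+1} = r_i − f(r_i)·(f′(r_i))^{-1} mod 5^{i+2}, with f′(x) = 2x. Iterate:
  r_0 = 3 (mod 5)
  r_1 = 13 (mod 25)
  r_2 = 13 (mod 125)
  r_3 = 13 (mod 625)
  r_4 = 13 (mod 3125)
Final: r_4 = 13, and one checks f(r_4) ≡ 0 mod 5^5.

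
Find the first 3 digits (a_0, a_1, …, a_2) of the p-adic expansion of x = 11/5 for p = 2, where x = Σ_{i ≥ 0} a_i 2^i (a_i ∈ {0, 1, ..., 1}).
(a_0, …, a_2) = (1, 1, 1)

v_2(11/5) = 0 (numerator and denominator both coprime to 2), so x ∈ ℤ_2^×. Compute digits iteratively via a_i = x_i mod 2, x_{i+1} = (x_i − a_i)/2, with x_0 = x:
  x_0 = 11/5;  a_0 = 1;  x_1 = (x_0 − 1)/2 = 3/5
  x_1 = 3/5;  a_1 = 1;  x_2 = (x_1 − 1)/2 = -1/5
  x_2 = -1/5;  a_2 = 1;  x_3 = (x_2 − 1)/2 = -3/5
Digits: (1, 1, 1).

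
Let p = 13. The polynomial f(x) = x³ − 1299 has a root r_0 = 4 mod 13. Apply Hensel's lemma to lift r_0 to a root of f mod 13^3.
r_2 = 1681 (mod 2197)

Hensel: r_{i+1} = r_i − f(r_i)/f′(r_i) mod 13^{i+2}, where f′(x) = 3x². Iterate:
  r_0 = 4 (mod 13)
  r_1 = 160 (mod 169)
  r_2 = 1681 (mod 2197)
Final: r = 1681 with f(r) ≡ 0 mod 13^3.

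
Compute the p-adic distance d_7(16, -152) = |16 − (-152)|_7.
d_7(16, -152) = 1/7

Step 1 — x − y = 16 − (-152) = 168. Step 2 — v_7(168) = 1 (factor: 168 = (7^1 · 24); the sign does not affect v_p). Step 3 — |x − y|_7 = 7^{-1} = 1/7.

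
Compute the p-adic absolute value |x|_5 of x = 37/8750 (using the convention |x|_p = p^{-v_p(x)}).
|37/8750|_5 = 625

Step 1 — compute v_5(x) by factoring powers of 5 out of the numerator and denominator: v_5(37/8750) = -4. Step 2 — apply |x|_p = p^{-v_p(x)} = 5^{4} = 625.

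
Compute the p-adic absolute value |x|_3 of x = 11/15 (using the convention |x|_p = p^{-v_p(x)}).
|11/15|_3 = 3

Step 1 — compute v_3(x) by factoring powers of 3 out of the numerator and denominator: v_3(11/15) = -1. Step 2 — apply |x|_p = p^{-v_p(x)} = 3^{1} = 3.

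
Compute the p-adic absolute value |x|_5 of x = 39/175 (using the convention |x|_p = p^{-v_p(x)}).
|39/175|_5 = 25

Step 1 — compute v_5(x) by factoring powers of 5 out of the numerator and denominator: v_5(39/175) = -2. Step 2 — apply |x|_p = p^{-v_p(x)} = 5^{2} = 25.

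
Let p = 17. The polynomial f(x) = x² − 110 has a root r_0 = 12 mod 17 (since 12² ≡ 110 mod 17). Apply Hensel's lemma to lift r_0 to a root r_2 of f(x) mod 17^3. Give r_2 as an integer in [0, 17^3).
r_2 = 3310 (mod 4913)

Hensel's recurrence: r_{i+1} = r_i − f(r_i)·(f′(r_i))^{-1} mod 17^{i+2}, with f′(x) = 2x. Iterate:
  r_0 = 12 (mod 17)
  r_1 = 131 (mod 289)
  r_2 = 3310 (mod 4913)
Final: r_2 = 3310, and one checks f(r_2) ≡ 0 mod 17^3.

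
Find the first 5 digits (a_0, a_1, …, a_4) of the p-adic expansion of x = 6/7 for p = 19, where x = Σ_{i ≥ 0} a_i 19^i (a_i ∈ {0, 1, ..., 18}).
(a_0, …, a_4) = (9, 5, 16, 10, 13)

v_19(6/7) = 0 (numerator and denominator both coprime to 19), so x ∈ ℤ_19^×. Compute digits iteratively via a_i = x_i mod 19, x_{i+1} = (x_i − a_i)/19, with x_0 = x:
  x_0 = 6/7;  a_0 = 9;  x_1 = (x_0 − 9)/19 = -3/7
  x_1 = -3/7;  a_1 = 5;  x_2 = (x_1 − 5)/19 = -2/7
  x_2 = -2/7;  a_2 = 16;  x_3 = (x_2 − 16)/19 = -6/7
  x_3 = -6/7;  a_3 = 10;  x_4 = (x_3 − 10)/19 = -4/7
  x_4 = -4/7;  a_4 = 13;  x_5 = (x_4 − 13)/19 = -5/7
Digits: (9, 5, 16, 10, 13).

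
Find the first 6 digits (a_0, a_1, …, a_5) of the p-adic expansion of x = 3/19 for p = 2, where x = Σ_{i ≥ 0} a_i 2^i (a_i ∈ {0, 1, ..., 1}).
(a_0, …, a_5) = (1, 0, 0, 0, 1, 0)

v_2(3/19) = 0 (numerator and denominator both coprime to 2), so x ∈ ℤ_2^×. Compute digits iteratively via a_i = x_i mod 2, x_{i+1} = (x_i − a_i)/2, with x_0 = x:
  x_0 = 3/19;  a_0 = 1;  x_1 = (x_0 − 1)/2 = -8/19
  x_1 = -8/19;  a_1 = 0;  x_2 = (x_1 − 0)/2 = -4/19
  x_2 = -4/19;  a_2 = 0;  x_3 = (x_2 − 0)/2 = -2/19
  x_3 = -2/19;  a_3 = 0;  x_4 = (x_3 − 0)/2 = -1/19
  x_4 = -1/19;  a_4 = 1;  x_5 = (x_4 − 1)/2 = -10/19
  x_5 = -10/19;  a_5 = 0;  x_6 = (x_5 − 0)/2 = -5/19
Digits: (1, 0, 0, 0, 1, 0).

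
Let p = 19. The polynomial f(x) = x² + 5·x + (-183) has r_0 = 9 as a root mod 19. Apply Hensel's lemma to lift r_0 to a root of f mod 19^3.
r_2 = 655 (mod 6859)

Hensel: r_{i+1} = r_i − f(r_i)·(f′(r_i))^{-1} mod 19^{i+2}, f′(x) = 2x + 5. Iterate:
  r_0 = 9 (mod 19)
  r_1 = 294 (mod 361)
  r_2 = 655 (mod 6859)
Final: r = 655 satisfies f(r) ≡ 0 mod 19^3.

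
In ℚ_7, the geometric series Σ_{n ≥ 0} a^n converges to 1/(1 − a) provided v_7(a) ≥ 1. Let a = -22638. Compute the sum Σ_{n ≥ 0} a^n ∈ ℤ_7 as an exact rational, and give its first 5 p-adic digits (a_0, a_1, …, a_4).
Σ a^n = 1/(1 − a) = 1/22639;  first 5 digits = (1, 0, 0, 4, 4)

v_7(a) = 3 ≥ 1, so the series converges in ℤ_7 to 1/(1 − a) = 1/(1 − (-22638)) = 1/22639. Expand this rational in ℤ_7: compute digits iteratively via d_i = x_i mod 7, x_{i+1} = (x_i − d_i)/7. The first 5 digits are (1, 0, 0, 4, 4).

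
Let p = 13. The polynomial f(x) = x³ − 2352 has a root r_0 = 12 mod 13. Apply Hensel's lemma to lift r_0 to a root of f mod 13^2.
r_1 = 51 (mod 169)

Hensel: r_{i+1} = r_i − f(r_i)/f′(r_i) mod 13^{i+2}, where f′(x) = 3x². Iterate:
  r_0 = 12 (mod 13)
  r_1 = 51 (mod 169)
Final: r = 51 with f(r) ≡ 0 mod 13^2.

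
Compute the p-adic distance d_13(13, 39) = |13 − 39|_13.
d_13(13, 39) = 1/13

Step 1 — x − y = 13 − 39 = -26. Step 2 — v_13(-26) = 1 (factor: -26 = −(13^1 · 2); the sign does not affect v_p). Step 3 — |x − y|_13 = 13^{-1} = 1/13.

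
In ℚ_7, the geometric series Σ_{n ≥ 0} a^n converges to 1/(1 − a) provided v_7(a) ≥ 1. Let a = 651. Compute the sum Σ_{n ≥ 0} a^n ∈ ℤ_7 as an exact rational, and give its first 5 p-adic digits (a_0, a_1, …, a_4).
Σ a^n = 1/(1 − a) = -1/650;  first 5 digits = (1, 2, 3, 6, 6)

v_7(a) = 1 ≥ 1, so the series converges in ℤ_7 to 1/(1 − a) = 1/(1 − 651) = -1/650. Expand this rational in ℤ_7: compute digits iteratively via d_i = x_i mod 7, x_{i+1} = (x_i − d_i)/7. The first 5 digits are (1, 2, 3, 6, 6).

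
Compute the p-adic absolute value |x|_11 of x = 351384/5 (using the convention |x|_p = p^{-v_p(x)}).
|351384/5|_11 = 1/14641

Step 1 — compute v_11(x) by factoring powers of 11 out of the numerator and denominator: v_11(351384/5) = 4. Step 2 — apply |x|_p = p^{-v_p(x)} = 11^{-4} = 1/14641.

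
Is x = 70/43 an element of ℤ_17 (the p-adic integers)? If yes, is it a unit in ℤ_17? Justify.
x ∈ ℤ_17^× (unit); v_17(x) = 0

ℤ_17 = {x ∈ ℚ_17 : v_17(x) ≥ 0} and ℤ_17^× = {x ∈ ℤ_17 : v_17(x) = 0}. Here v_17(70/43) = v_17(num) − v_17(den) = 0; compare against these criteria.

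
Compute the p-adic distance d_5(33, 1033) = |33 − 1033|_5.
d_5(33, 1033) = 1/125

Step 1 — x − y = 33 − 1033 = -1000. Step 2 — v_5(-1000) = 3 (factor: -1000 = −(5^3 · 8); the sign does not affect v_p). Step 3 — |x − y|_5 = 5^{-3} = 1/125.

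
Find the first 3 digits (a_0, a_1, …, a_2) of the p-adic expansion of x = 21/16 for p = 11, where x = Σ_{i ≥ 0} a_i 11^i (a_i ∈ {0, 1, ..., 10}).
(a_0, …, a_2) = (2, 2, 6)

v_11(21/16) = 0 (numerator and denominator both coprime to 11), so x ∈ ℤ_11^×. Compute digits iteratively via a_i = x_i mod 11, x_{i+1} = (x_i − a_i)/11, with x_0 = x:
  x_0 = 21/16;  a_0 = 2;  x_1 = (x_0 − 2)/11 = -1/16
  x_1 = -1/16;  a_1 = 2;  x_2 = (x_1 − 2)/11 = -3/16
  x_2 = -3/16;  a_2 = 6;  x_3 = (x_2 − 6)/11 = -9/16
Digits: (2, 2, 6).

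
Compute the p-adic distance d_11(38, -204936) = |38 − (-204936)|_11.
d_11(38, -204936) = 1/14641

Step 1 — x − y = 38 − (-204936) = 204974. Step 2 — v_11(204974) = 4 (factor: 204974 = (11^4 · 14); the sign does not affect v_p). Step 3 — |x − y|_11 = 11^{-4} = 1/14641.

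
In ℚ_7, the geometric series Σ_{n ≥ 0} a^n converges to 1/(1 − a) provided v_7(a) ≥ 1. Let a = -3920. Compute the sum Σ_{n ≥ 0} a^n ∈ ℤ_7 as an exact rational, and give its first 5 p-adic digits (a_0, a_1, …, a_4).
Σ a^n = 1/(1 − a) = 1/3921;  first 5 digits = (1, 0, 4, 2, 0)

v_7(a) = 2 ≥ 1, so the series converges in ℤ_7 to 1/(1 − a) = 1/(1 − (-3920)) = 1/3921. Expand this rational in ℤ_7: compute digits iteratively via d_i = x_i mod 7, x_{i+1} = (x_i − d_i)/7. The first 5 digits are (1, 0, 4, 2, 0).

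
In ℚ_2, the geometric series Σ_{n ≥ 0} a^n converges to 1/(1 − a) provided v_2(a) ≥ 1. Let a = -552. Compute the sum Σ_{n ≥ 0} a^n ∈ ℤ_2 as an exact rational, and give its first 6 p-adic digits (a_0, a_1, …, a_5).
Σ a^n = 1/(1 − a) = 1/553;  first 6 digits = (1, 0, 0, 1, 1, 0)

v_2(a) = 3 ≥ 1, so the series converges in ℤ_2 to 1/(1 − a) = 1/(1 − (-552)) = 1/553. Expand this rational in ℤ_2: compute digits iteratively via d_i = x_i mod 2, x_{i+1} = (x_i − d_i)/2. The first 6 digits are (1, 0, 0, 1, 1, 0).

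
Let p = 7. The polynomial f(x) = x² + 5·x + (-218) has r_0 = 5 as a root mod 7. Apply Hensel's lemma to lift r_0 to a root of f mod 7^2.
r_1 = 26 (mod 49)

Hensel: r_{i+1} = r_i − f(r_i)·(f′(r_i))^{-1} mod 7^{i+2}, f′(x) = 2x + 5. Iterate:
  r_0 = 5 (mod 7)
  r_1 = 26 (mod 49)
Final: r = 26 satisfies f(r) ≡ 0 mod 7^2.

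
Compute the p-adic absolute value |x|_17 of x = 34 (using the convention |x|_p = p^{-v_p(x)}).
|34|_17 = 1/17

Step 1 — compute v_17(x) by factoring powers of 17 out of the numerator and denominator: v_17(34) = 1. Step 2 — apply |x|_p = p^{-v_p(x)} = 17^{-1} = 1/17.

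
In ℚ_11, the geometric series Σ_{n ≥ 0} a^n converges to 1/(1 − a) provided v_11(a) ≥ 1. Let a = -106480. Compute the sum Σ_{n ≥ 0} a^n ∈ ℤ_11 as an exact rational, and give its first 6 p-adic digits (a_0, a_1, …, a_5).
Σ a^n = 1/(1 − a) = 1/106481;  first 6 digits = (1, 0, 0, 8, 3, 10)

v_11(a) = 3 ≥ 1, so the series converges in ℤ_11 to 1/(1 − a) = 1/(1 − (-106480)) = 1/106481. Expand this rational in ℤ_11: compute digits iteratively via d_i = x_i mod 11, x_{i+1} = (x_i − d_i)/11. The first 6 digits are (1, 0, 0, 8, 3, 10).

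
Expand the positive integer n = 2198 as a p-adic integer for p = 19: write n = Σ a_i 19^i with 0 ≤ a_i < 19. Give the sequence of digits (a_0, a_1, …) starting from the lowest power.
(a_0, a_1, …) = (13, 1, 6)

Repeated division by 19 gives the digits low-to-high: 2198 = 13 + 1·19^1 + 6·19^2. Digit sequence: (13, 1, 6).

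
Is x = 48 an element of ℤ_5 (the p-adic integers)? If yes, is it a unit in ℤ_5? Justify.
x ∈ ℤ_5^× (unit); v_5(x) = 0

ℤ_5 = {x ∈ ℚ_5 : v_5(x) ≥ 0} and ℤ_5^× = {x ∈ ℤ_5 : v_5(x) = 0}. Here v_5(48) = v_5(num) − v_5(den) = 0; compare against these criteria.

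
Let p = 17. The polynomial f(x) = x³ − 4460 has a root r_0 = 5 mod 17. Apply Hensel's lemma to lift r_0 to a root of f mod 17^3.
r_2 = 2028 (mod 4913)

Hensel: r_{i+1} = r_i − f(r_i)/f′(r_i) mod 17^{i+2}, where f′(x) = 3x². Iterate:
  r_0 = 5 (mod 17)
  r_1 = 5 (mod 289)
  r_2 = 2028 (mod 4913)
Final: r = 2028 with f(r) ≡ 0 mod 17^3.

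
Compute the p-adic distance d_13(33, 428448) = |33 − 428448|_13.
d_13(33, 428448) = 1/28561

Step 1 — x − y = 33 − 428448 = -428415. Step 2 — v_13(-428415) = 4 (factor: -428415 = −(13^4 · 15); the sign does not affect v_p). Step 3 — |x − y|_13 = 13^{-4} = 1/28561.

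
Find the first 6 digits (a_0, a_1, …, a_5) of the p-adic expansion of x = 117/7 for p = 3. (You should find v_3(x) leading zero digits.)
(a_0, …, a_5) = (0, 0, 1, 2, 2, 0)

v_3(117/7) = 2, so a_0 = ... = a_1 = 0. Factor out: x = 3^2 · u with u = 13/7 a unit in ℤ_3. Expand u iteratively via a_{v+i} = u_i mod 3, u_{i+1} = (u_i − a_{v+i})/3:
  u_0 = 13/7;  a_2 = 1;  u_1 = (u_0 − 1)/3 = 2/7
  u_1 = 2/7;  a_3 = 2;  u_2 = (u_1 − 2)/3 = -4/7
  u_2 = -4/7;  a_4 = 2;  u_3 = (u_2 − 2)/3 = -6/7
  u_3 = -6/7;  a_5 = 0;  u_4 = (u_3 − 0)/3 = -2/7
Digits: (0, 0, 1, 2, 2, 0).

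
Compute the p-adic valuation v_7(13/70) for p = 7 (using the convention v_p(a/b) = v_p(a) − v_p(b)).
v_7(13/70) = -1

Factor powers of 7 from the numerator and denominator of the reduced fraction: 13 = 7^0 · 13 and 70 = 7^1 · 10. Apply v_p(a/b) = v_p(a) − v_p(b): v_7(13/70) = 0 − 1 = -1.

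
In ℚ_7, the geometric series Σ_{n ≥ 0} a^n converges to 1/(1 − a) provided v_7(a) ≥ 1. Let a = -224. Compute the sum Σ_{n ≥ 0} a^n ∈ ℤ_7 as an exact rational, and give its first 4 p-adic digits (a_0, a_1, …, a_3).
Σ a^n = 1/(1 − a) = 1/225;  first 4 digits = (1, 3, 4, 4)

v_7(a) = 1 ≥ 1, so the series converges in ℤ_7 to 1/(1 − a) = 1/(1 − (-224)) = 1/225. Expand this rational in ℤ_7: compute digits iteratively via d_i = x_i mod 7, x_{i+1} = (x_i − d_i)/7. The first 4 digits are (1, 3, 4, 4).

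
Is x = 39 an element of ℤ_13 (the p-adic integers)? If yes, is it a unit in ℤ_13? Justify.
x ∈ ℤ_13 but not a unit; v_13(x) = 1 > 0

ℤ_13 = {x ∈ ℚ_13 : v_13(x) ≥ 0} and ℤ_13^× = {x ∈ ℤ_13 : v_13(x) = 0}. Here v_13(39) = v_13(num) − v_13(den) = 1; compare against these criteria.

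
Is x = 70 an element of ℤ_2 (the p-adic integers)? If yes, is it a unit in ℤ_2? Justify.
x ∈ ℤ_2 but not a unit; v_2(x) = 1 > 0

ℤ_2 = {x ∈ ℚ_2 : v_2(x) ≥ 0} and ℤ_2^× = {x ∈ ℤ_2 : v_2(x) = 0}. Here v_2(70) = v_2(num) − v_2(den) = 1; compare against these criteria.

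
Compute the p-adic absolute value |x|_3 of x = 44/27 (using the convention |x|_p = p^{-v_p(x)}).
|44/27|_3 = 27

Step 1 — compute v_3(x) by factoring powers of 3 out of the numerator and denominator: v_3(44/27) = -3. Step 2 — apply |x|_p = p^{-v_p(x)} = 3^{3} = 27.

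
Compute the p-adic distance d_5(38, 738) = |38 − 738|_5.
d_5(38, 738) = 1/25

Step 1 — x − y = 38 − 738 = -700. Step 2 — v_5(-700) = 2 (factor: -700 = −(5^2 · 28); the sign does not affect v_p). Step 3 — |x − y|_5 = 5^{-2} = 1/25.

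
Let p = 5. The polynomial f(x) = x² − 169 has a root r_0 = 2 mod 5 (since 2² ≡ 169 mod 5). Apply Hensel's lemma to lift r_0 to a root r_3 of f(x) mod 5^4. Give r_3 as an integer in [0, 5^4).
r_3 = 612 (mod 625)

Hensel's recurrence: r_{i+1} = r_i − f(r_i)·(f′(r_i))^{-1} mod 5^{i+2}, with f′(x) = 2x. Iterate:
  r_0 = 2 (mod 5)
  r_1 = 12 (mod 25)
  r_2 = 112 (mod 125)
  r_3 = 612 (mod 625)
Final: r_3 = 612, and one checks f(r_3) ≡ 0 mod 5^4.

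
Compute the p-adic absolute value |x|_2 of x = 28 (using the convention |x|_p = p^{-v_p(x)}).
|28|_2 = 1/4

Step 1 — compute v_2(x) by factoring powers of 2 out of the numerator and denominator: v_2(28) = 2. Step 2 — apply |x|_p = p^{-v_p(x)} = 2^{-2} = 1/4.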